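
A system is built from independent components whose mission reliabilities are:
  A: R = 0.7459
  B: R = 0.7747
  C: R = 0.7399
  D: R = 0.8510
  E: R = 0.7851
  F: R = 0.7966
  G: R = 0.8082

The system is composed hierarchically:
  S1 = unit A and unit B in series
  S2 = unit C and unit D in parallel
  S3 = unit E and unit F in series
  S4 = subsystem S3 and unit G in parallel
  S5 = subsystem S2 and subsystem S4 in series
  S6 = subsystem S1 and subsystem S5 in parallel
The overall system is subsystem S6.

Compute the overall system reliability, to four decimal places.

Series (A and B): 0.745900 × 0.774700 = 0.577849
Parallel (C and D): 1 − (1 − 0.739900)(1 − 0.851000) = 0.961245
Series (E and F): 0.785100 × 0.796600 = 0.625411
Parallel ([0.625411] and G): 1 − (1 − 0.625411)(1 − 0.808200) = 0.928154
Series ([0.961245] and [0.928154]): 0.961245 × 0.928154 = 0.892183
Parallel ([0.577849] and [0.892183]): 1 − (1 − 0.577849)(1 − 0.892183) = 0.9545

0.9545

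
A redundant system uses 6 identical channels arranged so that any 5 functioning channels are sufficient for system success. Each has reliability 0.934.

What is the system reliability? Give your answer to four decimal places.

R = Σ_{i=5}^{6} C(6,i) p^i (1−p)^{6−i} with p = 0.934
C(6,5)·0.934^5·0.066^1 = 0.281468
C(6,6)·0.934^6·0.066^0 = 0.663867
Sum = 0.9453

0.9453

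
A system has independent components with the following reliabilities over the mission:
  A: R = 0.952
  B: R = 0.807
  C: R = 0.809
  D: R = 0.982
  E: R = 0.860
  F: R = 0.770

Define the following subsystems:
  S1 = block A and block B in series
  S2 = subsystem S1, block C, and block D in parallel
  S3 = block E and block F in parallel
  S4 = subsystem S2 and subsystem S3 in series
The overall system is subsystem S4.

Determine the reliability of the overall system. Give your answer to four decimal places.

Series (A and B): 0.952000 × 0.807000 = 0.768264
Parallel ([0.768264], C, and D): 1 − (1 − 0.768264)(1 − 0.809000)(1 − 0.982000) = 0.999203
Parallel (E and F): 1 − (1 − 0.860000)(1 − 0.770000) = 0.967800
Series ([0.999203] and [0.967800]): 0.999203 × 0.967800 = 0.9670

0.9670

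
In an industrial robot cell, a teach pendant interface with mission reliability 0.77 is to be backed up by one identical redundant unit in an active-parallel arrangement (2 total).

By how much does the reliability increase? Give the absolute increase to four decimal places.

R_before = 0.77
R_after = 1 − (1 − 0.77)^2 = 0.9471
ΔR = 0.9471 − 0.77 = 0.1771

0.1771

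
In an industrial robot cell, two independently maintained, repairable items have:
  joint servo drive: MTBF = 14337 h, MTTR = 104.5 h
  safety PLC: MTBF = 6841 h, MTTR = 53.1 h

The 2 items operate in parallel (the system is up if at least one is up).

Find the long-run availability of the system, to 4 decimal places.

0.9999

A(joint servo drive) = MTBF/(MTBF+MTTR) = 14337/(14337+104.5) = 0.992764
A(safety PLC) = MTBF/(MTBF+MTTR) = 6841/(6841+53.1) = 0.992298
Parallel availability: 1 − (1 − 0.992764)(1 − 0.992298) = 0.9999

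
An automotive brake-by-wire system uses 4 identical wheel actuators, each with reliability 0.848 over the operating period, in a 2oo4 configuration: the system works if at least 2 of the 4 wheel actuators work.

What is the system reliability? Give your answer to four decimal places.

R = Σ_{i=2}^{4} C(4,i) p^i (1−p)^{4−i} with p = 0.848
C(4,2)·0.848^2·0.152^2 = 0.099685
C(4,3)·0.848^3·0.152^1 = 0.370759
C(4,4)·0.848^4·0.152^0 = 0.517111
Sum = 0.9876

0.9876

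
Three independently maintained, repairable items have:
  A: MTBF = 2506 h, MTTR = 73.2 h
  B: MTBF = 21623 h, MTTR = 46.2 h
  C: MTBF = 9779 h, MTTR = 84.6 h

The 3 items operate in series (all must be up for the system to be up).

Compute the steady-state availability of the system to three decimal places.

0.961

A(A) = MTBF/(MTBF+MTTR) = 2506/(2506+73.2) = 0.971619
A(B) = MTBF/(MTBF+MTTR) = 21623/(21623+46.2) = 0.997868
A(C) = MTBF/(MTBF+MTTR) = 9779/(9779+84.6) = 0.991423
Series availability: 0.971619 × 0.997868 × 0.991423 = 0.961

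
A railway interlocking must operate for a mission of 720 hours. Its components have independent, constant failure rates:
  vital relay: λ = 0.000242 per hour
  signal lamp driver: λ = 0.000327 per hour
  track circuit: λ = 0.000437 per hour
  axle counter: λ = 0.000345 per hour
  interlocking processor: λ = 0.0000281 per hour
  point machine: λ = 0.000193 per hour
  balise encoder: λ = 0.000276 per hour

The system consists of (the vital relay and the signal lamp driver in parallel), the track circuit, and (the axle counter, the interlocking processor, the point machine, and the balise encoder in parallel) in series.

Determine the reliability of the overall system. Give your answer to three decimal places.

0.705

R(vital relay) = exp(−0.000242 × 720) = 0.84010
R(signal lamp driver) = exp(−0.000327 × 720) = 0.79022
R(track circuit) = exp(−0.000437 × 720) = 0.73005
R(axle counter) = exp(−0.000345 × 720) = 0.78005
R(interlocking processor) = exp(−0.0000281 × 720) = 0.97997
R(point machine) = exp(−0.000193 × 720) = 0.87026
R(balise encoder) = exp(−0.000276 × 720) = 0.81978
Parallel (vital relay and signal lamp driver): 1 − (1 − 0.84010)(1 − 0.79022) = 0.96646
Parallel (axle counter, interlocking processor, point machine, and balise encoder): 1 − (1 − 0.78005)(1 − 0.97997)(1 − 0.87026)(1 − 0.81978) = 0.99990
Series ([0.96646], track circuit, and [0.99990]): 0.96646 × 0.73005 × 0.99990 = 0.705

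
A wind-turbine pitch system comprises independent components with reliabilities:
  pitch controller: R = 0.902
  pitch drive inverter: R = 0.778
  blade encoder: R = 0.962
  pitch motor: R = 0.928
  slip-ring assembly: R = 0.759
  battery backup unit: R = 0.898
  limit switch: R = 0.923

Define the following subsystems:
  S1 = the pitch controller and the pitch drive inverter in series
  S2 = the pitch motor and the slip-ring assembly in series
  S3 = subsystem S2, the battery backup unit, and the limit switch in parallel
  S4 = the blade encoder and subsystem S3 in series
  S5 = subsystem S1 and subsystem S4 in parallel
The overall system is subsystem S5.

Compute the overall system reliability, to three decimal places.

0.988

Series (pitch controller and pitch drive inverter): 0.90200 × 0.77800 = 0.70176
Series (pitch motor and slip-ring assembly): 0.92800 × 0.75900 = 0.70435
Parallel ([0.70435], battery backup unit, and limit switch): 1 − (1 − 0.70435)(1 − 0.89800)(1 − 0.92300) = 0.99768
Series (blade encoder and [0.99768]): 0.96200 × 0.99768 = 0.95977
Parallel ([0.70176] and [0.95977]): 1 − (1 − 0.70176)(1 − 0.95977) = 0.988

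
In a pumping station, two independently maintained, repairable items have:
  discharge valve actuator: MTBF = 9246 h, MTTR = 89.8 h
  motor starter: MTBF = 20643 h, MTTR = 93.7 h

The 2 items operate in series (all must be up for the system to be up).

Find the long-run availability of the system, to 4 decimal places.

0.9859

A(discharge valve actuator) = MTBF/(MTBF+MTTR) = 9246/(9246+89.8) = 0.990381
A(motor starter) = MTBF/(MTBF+MTTR) = 20643/(20643+93.7) = 0.995481
Series availability: 0.990381 × 0.995481 = 0.9859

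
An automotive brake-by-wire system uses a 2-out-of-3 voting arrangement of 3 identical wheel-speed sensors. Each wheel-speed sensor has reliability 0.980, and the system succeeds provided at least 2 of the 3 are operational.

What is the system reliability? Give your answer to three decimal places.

0.999

R = Σ_{i=2}^{3} C(3,i) p^i (1−p)^{3−i} with p = 0.980
C(3,2)·0.980^2·0.020^1 = 0.05762
C(3,3)·0.980^3·0.020^0 = 0.94119
Sum = 0.999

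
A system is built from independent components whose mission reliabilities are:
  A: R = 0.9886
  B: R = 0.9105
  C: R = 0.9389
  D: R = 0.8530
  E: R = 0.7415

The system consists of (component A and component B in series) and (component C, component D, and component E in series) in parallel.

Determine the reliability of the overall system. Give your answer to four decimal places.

0.9594

Series (A and B): 0.988600 × 0.910500 = 0.900120
Series (C, D, and E): 0.938900 × 0.853000 × 0.741500 = 0.593854
Parallel ([0.900120] and [0.593854]): 1 − (1 − 0.900120)(1 − 0.593854) = 0.9594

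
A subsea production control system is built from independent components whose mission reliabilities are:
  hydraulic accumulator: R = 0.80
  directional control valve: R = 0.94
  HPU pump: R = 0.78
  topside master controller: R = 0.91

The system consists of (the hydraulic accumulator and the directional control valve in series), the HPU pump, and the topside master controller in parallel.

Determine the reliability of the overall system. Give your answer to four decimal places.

Series (hydraulic accumulator and directional control valve): 0.800000 × 0.940000 = 0.752000
Parallel ([0.752000], HPU pump, and topside master controller): 1 − (1 − 0.752000)(1 − 0.780000)(1 − 0.910000) = 0.9951

0.9951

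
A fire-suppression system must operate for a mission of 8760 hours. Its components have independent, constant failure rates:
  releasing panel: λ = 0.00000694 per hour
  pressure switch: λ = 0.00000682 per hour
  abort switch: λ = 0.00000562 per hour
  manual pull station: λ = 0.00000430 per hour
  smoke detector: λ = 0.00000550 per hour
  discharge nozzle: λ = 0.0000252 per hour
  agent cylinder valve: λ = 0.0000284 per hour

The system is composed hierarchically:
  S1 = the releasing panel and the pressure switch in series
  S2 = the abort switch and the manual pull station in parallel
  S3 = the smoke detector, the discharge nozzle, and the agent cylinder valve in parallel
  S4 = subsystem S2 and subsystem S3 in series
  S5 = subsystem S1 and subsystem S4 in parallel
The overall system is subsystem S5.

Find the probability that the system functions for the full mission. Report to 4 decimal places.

R(releasing panel) = exp(−0.00000694 × 8760) = 0.941017
R(pressure switch) = exp(−0.00000682 × 8760) = 0.942006
R(abort switch) = exp(−0.00000562 × 8760) = 0.951961
R(manual pull station) = exp(−0.00000430 × 8760) = 0.963033
R(smoke detector) = exp(−0.00000550 × 8760) = 0.952962
R(discharge nozzle) = exp(−0.0000252 × 8760) = 0.801916
R(agent cylinder valve) = exp(−0.0000284 × 8760) = 0.779748
Series (releasing panel and pressure switch): 0.941017 × 0.942006 = 0.886444
Parallel (abort switch and manual pull station): 1 − (1 − 0.951961)(1 − 0.963033) = 0.998224
Parallel (smoke detector, discharge nozzle, and agent cylinder valve): 1 − (1 − 0.952962)(1 − 0.801916)(1 − 0.779748) = 0.997948
Series ([0.998224] and [0.997948]): 0.998224 × 0.997948 = 0.996176
Parallel ([0.886444] and [0.996176]): 1 − (1 − 0.886444)(1 − 0.996176) = 0.9996

0.9996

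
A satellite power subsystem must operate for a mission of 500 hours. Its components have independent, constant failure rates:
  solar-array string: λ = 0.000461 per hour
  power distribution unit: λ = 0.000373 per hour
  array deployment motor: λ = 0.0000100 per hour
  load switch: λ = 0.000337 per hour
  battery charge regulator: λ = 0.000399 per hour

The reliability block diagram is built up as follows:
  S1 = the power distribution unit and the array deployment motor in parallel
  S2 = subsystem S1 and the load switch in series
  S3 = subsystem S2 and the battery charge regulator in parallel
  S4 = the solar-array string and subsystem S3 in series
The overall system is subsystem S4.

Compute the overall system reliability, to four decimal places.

R(solar-array string) = exp(−0.000461 × 500) = 0.794136
R(power distribution unit) = exp(−0.000373 × 500) = 0.829859
R(array deployment motor) = exp(−0.0000100 × 500) = 0.995012
R(load switch) = exp(−0.000337 × 500) = 0.844931
R(battery charge regulator) = exp(−0.000399 × 500) = 0.819140
Parallel (power distribution unit and array deployment motor): 1 − (1 − 0.829859)(1 − 0.995012) = 0.999151
Series ([0.999151] and load switch): 0.999151 × 0.844931 = 0.844214
Parallel ([0.844214] and battery charge regulator): 1 − (1 − 0.844214)(1 − 0.819140) = 0.971825
Series (solar-array string and [0.971825]): 0.794136 × 0.971825 = 0.7718

0.7718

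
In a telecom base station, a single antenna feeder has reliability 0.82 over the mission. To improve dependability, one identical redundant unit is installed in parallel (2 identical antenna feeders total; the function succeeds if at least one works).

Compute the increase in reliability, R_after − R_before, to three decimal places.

0.148

R_before = 0.82
R_after = 1 − (1 − 0.82)^2 = 0.968
ΔR = 0.968 − 0.82 = 0.148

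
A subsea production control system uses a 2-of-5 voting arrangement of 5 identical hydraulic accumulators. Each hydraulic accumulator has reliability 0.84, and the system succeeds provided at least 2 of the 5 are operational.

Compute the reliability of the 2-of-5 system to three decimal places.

R = Σ_{i=2}^{5} C(5,i) p^i (1−p)^{5−i} with p = 0.84
C(5,2)·0.84^2·0.16^3 = 0.02890
C(5,3)·0.84^3·0.16^2 = 0.15173
C(5,4)·0.84^4·0.16^1 = 0.39830
C(5,5)·0.84^5·0.16^0 = 0.41821
Sum = 0.997

0.997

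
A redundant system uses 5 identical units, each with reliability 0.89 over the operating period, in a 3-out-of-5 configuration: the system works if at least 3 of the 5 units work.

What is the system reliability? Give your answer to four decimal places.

0.9888

R = Σ_{i=3}^{5} C(5,i) p^i (1−p)^{5−i} with p = 0.89
C(5,3)·0.89^3·0.11^2 = 0.085301
C(5,4)·0.89^4·0.11^1 = 0.345082
C(5,5)·0.89^5·0.11^0 = 0.558406
Sum = 0.9888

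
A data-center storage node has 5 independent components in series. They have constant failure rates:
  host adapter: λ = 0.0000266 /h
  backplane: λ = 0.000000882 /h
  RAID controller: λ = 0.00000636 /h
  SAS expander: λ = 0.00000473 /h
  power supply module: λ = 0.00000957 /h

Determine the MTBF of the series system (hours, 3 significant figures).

Series of exponential components: λ_sys = Σ λ_i
λ_sys = 0.0000266 + 0.000000882 + 0.00000636 + 0.00000473 + 0.00000957 = 4.8142e-05 /h
MTBF = 1 / λ_sys = 20800 h

20800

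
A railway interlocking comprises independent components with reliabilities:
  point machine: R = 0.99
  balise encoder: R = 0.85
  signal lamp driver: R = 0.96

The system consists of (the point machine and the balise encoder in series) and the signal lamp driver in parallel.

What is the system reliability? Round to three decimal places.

Series (point machine and balise encoder): 0.99000 × 0.85000 = 0.84150
Parallel ([0.84150] and signal lamp driver): 1 − (1 − 0.84150)(1 − 0.96000) = 0.994

0.994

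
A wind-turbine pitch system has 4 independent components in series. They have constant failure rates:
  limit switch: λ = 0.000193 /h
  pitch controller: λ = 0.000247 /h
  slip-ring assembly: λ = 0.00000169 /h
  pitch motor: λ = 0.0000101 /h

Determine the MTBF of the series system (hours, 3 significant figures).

Series of exponential components: λ_sys = Σ λ_i
λ_sys = 0.000193 + 0.000247 + 0.00000169 + 0.0000101 = 4.5179e-04 /h
MTBF = 1 / λ_sys = 2210 h

2210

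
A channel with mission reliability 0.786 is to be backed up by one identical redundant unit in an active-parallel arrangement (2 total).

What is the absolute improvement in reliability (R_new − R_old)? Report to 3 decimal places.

R_before = 0.786
R_after = 1 − (1 − 0.786)^2 = 0.954
ΔR = 0.954 − 0.786 = 0.168

0.168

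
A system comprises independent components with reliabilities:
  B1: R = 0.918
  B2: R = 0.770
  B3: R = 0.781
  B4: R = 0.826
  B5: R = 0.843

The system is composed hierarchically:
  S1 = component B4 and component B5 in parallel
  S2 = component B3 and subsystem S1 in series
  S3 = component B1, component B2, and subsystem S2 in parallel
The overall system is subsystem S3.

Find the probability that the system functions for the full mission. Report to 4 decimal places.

0.9955

Parallel (B4 and B5): 1 − (1 − 0.826000)(1 − 0.843000) = 0.972682
Series (B3 and [0.972682]): 0.781000 × 0.972682 = 0.759665
Parallel (B1, B2, and [0.759665]): 1 − (1 − 0.918000)(1 − 0.770000)(1 − 0.759665) = 0.9955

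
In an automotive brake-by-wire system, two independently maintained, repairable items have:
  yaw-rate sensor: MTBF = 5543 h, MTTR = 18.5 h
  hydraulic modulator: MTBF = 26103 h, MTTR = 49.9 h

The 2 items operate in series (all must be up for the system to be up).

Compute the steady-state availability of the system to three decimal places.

0.995

A(yaw-rate sensor) = MTBF/(MTBF+MTTR) = 5543/(5543+18.5) = 0.996674
A(hydraulic modulator) = MTBF/(MTBF+MTTR) = 26103/(26103+49.9) = 0.998092
Series availability: 0.996674 × 0.998092 = 0.995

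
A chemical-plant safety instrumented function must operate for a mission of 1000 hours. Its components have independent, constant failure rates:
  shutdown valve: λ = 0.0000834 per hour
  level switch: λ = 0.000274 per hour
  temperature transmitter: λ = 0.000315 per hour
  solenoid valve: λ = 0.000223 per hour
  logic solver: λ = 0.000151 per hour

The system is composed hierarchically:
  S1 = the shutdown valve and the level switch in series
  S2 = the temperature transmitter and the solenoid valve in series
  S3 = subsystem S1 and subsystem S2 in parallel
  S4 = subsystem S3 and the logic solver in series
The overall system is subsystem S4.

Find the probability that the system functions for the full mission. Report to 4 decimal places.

R(shutdown valve) = exp(−0.0000834 × 1000) = 0.919983
R(level switch) = exp(−0.000274 × 1000) = 0.760332
R(temperature transmitter) = exp(−0.000315 × 1000) = 0.729789
R(solenoid valve) = exp(−0.000223 × 1000) = 0.800115
R(logic solver) = exp(−0.000151 × 1000) = 0.859848
Series (shutdown valve and level switch): 0.919983 × 0.760332 = 0.699493
Series (temperature transmitter and solenoid valve): 0.729789 × 0.800115 = 0.583915
Parallel ([0.699493] and [0.583915]): 1 − (1 − 0.699493)(1 − 0.583915) = 0.874964
Series ([0.874964] and logic solver): 0.874964 × 0.859848 = 0.7523

0.7523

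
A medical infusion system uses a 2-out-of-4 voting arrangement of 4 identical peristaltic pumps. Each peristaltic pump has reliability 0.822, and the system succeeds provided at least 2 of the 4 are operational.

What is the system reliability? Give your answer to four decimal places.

R = Σ_{i=2}^{4} C(4,i) p^i (1−p)^{4−i} with p = 0.822
C(4,2)·0.822^2·0.178^2 = 0.128450
C(4,3)·0.822^3·0.178^1 = 0.395454
C(4,4)·0.822^4·0.178^0 = 0.456549
Sum = 0.9805

0.9805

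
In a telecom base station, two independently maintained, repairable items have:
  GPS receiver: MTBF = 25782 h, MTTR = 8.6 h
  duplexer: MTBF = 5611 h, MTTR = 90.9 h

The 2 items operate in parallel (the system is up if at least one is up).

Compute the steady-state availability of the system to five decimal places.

A(GPS receiver) = MTBF/(MTBF+MTTR) = 25782/(25782+8.6) = 0.999667
A(duplexer) = MTBF/(MTBF+MTTR) = 5611/(5611+90.9) = 0.984058
Parallel availability: 1 − (1 − 0.999667)(1 − 0.984058) = 0.99999

0.99999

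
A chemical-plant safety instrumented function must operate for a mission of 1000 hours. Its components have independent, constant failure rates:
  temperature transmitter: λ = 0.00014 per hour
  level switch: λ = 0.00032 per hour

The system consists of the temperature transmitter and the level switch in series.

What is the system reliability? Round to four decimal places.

0.6313

R(temperature transmitter) = exp(−0.00014 × 1000) = 0.869358
R(level switch) = exp(−0.00032 × 1000) = 0.726149
Series (temperature transmitter and level switch): 0.869358 × 0.726149 = 0.6313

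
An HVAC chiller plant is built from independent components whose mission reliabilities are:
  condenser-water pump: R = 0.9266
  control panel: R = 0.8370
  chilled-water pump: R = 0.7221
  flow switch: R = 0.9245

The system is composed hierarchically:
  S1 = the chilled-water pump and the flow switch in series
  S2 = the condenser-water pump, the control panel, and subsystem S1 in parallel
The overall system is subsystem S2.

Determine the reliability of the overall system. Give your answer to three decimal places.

0.996

Series (chilled-water pump and flow switch): 0.72210 × 0.92450 = 0.66758
Parallel (condenser-water pump, control panel, and [0.66758]): 1 − (1 − 0.92660)(1 − 0.83700)(1 − 0.66758) = 0.996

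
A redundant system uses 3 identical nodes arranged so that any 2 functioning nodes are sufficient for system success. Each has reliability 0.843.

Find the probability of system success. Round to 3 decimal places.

0.934

R = Σ_{i=2}^{3} C(3,i) p^i (1−p)^{3−i} with p = 0.843
C(3,2)·0.843^2·0.157^1 = 0.33472
C(3,3)·0.843^3·0.157^0 = 0.59908
Sum = 0.934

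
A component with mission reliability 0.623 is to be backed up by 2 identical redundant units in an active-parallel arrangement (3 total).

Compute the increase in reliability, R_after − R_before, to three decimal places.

R_before = 0.623
R_after = 1 − (1 − 0.623)^3 = 0.946
ΔR = 0.946 − 0.623 = 0.323

0.323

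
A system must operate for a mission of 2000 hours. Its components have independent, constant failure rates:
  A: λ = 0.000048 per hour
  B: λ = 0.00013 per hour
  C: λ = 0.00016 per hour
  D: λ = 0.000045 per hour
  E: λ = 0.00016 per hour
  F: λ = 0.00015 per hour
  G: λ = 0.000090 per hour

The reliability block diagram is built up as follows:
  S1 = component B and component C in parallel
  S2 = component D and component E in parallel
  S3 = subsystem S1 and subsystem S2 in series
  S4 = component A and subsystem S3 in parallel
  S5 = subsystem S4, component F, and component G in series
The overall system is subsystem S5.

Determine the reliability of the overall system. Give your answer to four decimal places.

0.6140

R(A) = exp(−0.000048 × 2000) = 0.908464
R(B) = exp(−0.00013 × 2000) = 0.771052
R(C) = exp(−0.00016 × 2000) = 0.726149
R(D) = exp(−0.000045 × 2000) = 0.913931
R(E) = exp(−0.00016 × 2000) = 0.726149
R(F) = exp(−0.00015 × 2000) = 0.740818
R(G) = exp(−0.000090 × 2000) = 0.835270
Parallel (B and C): 1 − (1 − 0.771052)(1 − 0.726149) = 0.937302
Parallel (D and E): 1 − (1 − 0.913931)(1 − 0.726149) = 0.976430
Series ([0.937302] and [0.976430]): 0.937302 × 0.976430 = 0.915210
Parallel (A and [0.915210]): 1 − (1 − 0.908464)(1 − 0.915210) = 0.992239
Series ([0.992239], F, and G): 0.992239 × 0.740818 × 0.835270 = 0.6140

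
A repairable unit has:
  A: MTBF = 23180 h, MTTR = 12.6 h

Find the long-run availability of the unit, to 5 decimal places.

A(A) = MTBF/(MTBF+MTTR) = 23180/(23180+12.6) = 0.99946

0.99946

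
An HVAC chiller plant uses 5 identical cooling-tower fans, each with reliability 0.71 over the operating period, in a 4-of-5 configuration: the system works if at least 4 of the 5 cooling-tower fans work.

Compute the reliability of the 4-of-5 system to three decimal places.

0.549

R = Σ_{i=4}^{5} C(5,i) p^i (1−p)^{5−i} with p = 0.71
C(5,4)·0.71^4·0.29^1 = 0.36847
C(5,5)·0.71^5·0.29^0 = 0.18042
Sum = 0.549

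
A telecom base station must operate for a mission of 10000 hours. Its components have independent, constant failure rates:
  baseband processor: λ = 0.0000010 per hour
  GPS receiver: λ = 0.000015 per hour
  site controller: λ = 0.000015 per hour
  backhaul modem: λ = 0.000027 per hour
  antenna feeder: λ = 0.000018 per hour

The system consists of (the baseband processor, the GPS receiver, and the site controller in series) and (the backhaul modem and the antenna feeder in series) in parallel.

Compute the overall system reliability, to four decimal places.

R(baseband processor) = exp(−0.0000010 × 10000) = 0.990050
R(GPS receiver) = exp(−0.000015 × 10000) = 0.860708
R(site controller) = exp(−0.000015 × 10000) = 0.860708
R(backhaul modem) = exp(−0.000027 × 10000) = 0.763379
R(antenna feeder) = exp(−0.000018 × 10000) = 0.835270
Series (baseband processor, GPS receiver, and site controller): 0.990050 × 0.860708 × 0.860708 = 0.733447
Series (backhaul modem and antenna feeder): 0.763379 × 0.835270 = 0.637628
Parallel ([0.733447] and [0.637628]): 1 − (1 − 0.733447)(1 − 0.637628) = 0.9034

0.9034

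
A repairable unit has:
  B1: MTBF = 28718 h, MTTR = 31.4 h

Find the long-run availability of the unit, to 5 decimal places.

0.99891

A(B1) = MTBF/(MTBF+MTTR) = 28718/(28718+31.4) = 0.99891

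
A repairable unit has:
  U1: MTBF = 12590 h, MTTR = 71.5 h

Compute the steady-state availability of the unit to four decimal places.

0.9944

A(U1) = MTBF/(MTBF+MTTR) = 12590/(12590+71.5) = 0.9944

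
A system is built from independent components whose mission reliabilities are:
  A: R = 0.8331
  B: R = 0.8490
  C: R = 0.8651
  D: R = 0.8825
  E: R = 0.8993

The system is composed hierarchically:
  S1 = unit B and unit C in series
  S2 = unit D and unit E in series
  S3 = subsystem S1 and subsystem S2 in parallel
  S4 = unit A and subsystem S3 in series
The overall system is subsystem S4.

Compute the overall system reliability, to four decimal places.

0.7874

Series (B and C): 0.849000 × 0.865100 = 0.734470
Series (D and E): 0.882500 × 0.899300 = 0.793632
Parallel ([0.734470] and [0.793632]): 1 − (1 − 0.734470)(1 − 0.793632) = 0.945203
Series (A and [0.945203]): 0.833100 × 0.945203 = 0.7874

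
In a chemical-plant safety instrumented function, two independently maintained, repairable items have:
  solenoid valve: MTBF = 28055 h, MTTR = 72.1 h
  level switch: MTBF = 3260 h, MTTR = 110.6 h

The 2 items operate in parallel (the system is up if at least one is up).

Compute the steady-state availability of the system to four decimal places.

0.9999

A(solenoid valve) = MTBF/(MTBF+MTTR) = 28055/(28055+72.1) = 0.997437
A(level switch) = MTBF/(MTBF+MTTR) = 3260/(3260+110.6) = 0.967187
Parallel availability: 1 − (1 − 0.997437)(1 − 0.967187) = 0.9999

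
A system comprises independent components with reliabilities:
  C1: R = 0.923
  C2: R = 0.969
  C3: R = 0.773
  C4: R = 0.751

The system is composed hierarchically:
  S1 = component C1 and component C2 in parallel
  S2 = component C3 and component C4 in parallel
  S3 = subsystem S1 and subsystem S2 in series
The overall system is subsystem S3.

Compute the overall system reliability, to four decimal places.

Parallel (C1 and C2): 1 − (1 − 0.923000)(1 − 0.969000) = 0.997613
Parallel (C3 and C4): 1 − (1 − 0.773000)(1 − 0.751000) = 0.943477
Series ([0.997613] and [0.943477]): 0.997613 × 0.943477 = 0.9412

0.9412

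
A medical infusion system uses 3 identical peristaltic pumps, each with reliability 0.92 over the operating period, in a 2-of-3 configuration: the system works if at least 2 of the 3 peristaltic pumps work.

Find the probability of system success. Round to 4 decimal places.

0.9818

R = Σ_{i=2}^{3} C(3,i) p^i (1−p)^{3−i} with p = 0.92
C(3,2)·0.92^2·0.08^1 = 0.203136
C(3,3)·0.92^3·0.08^0 = 0.778688
Sum = 0.9818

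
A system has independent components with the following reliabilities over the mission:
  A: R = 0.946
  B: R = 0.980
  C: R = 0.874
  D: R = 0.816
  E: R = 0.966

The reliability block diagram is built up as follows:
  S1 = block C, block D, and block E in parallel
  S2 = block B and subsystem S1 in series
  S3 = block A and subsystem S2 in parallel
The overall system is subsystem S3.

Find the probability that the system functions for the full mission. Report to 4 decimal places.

Parallel (C, D, and E): 1 − (1 − 0.874000)(1 − 0.816000)(1 − 0.966000) = 0.999212
Series (B and [0.999212]): 0.980000 × 0.999212 = 0.979228
Parallel (A and [0.979228]): 1 − (1 − 0.946000)(1 − 0.979228) = 0.9989

0.9989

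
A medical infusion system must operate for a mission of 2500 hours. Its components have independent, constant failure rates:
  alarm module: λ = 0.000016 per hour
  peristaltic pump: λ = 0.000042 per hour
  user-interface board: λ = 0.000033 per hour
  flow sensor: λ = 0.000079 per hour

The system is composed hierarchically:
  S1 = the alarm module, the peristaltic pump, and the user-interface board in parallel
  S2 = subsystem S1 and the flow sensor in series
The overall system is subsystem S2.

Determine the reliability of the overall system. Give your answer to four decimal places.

R(alarm module) = exp(−0.000016 × 2500) = 0.960789
R(peristaltic pump) = exp(−0.000042 × 2500) = 0.900325
R(user-interface board) = exp(−0.000033 × 2500) = 0.920811
R(flow sensor) = exp(−0.000079 × 2500) = 0.820780
Parallel (alarm module, peristaltic pump, and user-interface board): 1 − (1 − 0.960789)(1 − 0.900325)(1 − 0.920811) = 0.999691
Series ([0.999691] and flow sensor): 0.999691 × 0.820780 = 0.8205

0.8205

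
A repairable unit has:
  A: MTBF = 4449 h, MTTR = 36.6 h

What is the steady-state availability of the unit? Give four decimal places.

A(A) = MTBF/(MTBF+MTTR) = 4449/(4449+36.6) = 0.9918

0.9918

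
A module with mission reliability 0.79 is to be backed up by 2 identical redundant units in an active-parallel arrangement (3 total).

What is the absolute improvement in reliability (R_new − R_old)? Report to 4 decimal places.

0.2007

R_before = 0.79
R_after = 1 − (1 − 0.79)^3 = 0.9907
ΔR = 0.9907 − 0.79 = 0.2007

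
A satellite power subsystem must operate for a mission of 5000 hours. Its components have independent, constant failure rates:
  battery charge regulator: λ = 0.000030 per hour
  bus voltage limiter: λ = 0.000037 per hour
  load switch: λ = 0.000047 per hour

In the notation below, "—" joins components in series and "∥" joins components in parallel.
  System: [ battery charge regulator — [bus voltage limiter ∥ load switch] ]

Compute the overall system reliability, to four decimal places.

0.8303

R(battery charge regulator) = exp(−0.000030 × 5000) = 0.860708
R(bus voltage limiter) = exp(−0.000037 × 5000) = 0.831104
R(load switch) = exp(−0.000047 × 5000) = 0.790571
Parallel (bus voltage limiter and load switch): 1 − (1 − 0.831104)(1 − 0.790571) = 0.964628
Series (battery charge regulator and [0.964628]): 0.860708 × 0.964628 = 0.8303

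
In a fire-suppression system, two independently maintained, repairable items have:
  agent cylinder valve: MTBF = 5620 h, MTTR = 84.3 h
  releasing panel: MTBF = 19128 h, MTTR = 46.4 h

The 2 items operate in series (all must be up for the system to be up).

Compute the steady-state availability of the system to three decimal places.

A(agent cylinder valve) = MTBF/(MTBF+MTTR) = 5620/(5620+84.3) = 0.985222
A(releasing panel) = MTBF/(MTBF+MTTR) = 19128/(19128+46.4) = 0.997580
Series availability: 0.985222 × 0.997580 = 0.983

0.983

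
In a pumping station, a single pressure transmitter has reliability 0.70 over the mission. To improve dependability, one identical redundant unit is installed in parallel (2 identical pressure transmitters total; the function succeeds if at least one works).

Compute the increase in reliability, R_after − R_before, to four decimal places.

0.2100

R_before = 0.70
R_after = 1 − (1 − 0.70)^2 = 0.9100
ΔR = 0.9100 − 0.70 = 0.2100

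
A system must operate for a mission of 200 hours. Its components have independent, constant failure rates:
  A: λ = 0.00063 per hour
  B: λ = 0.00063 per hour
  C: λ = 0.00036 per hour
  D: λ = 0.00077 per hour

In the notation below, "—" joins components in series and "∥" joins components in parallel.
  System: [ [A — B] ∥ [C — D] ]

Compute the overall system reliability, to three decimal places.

R(A) = exp(−0.00063 × 200) = 0.88161
R(B) = exp(−0.00063 × 200) = 0.88161
R(C) = exp(−0.00036 × 200) = 0.93053
R(D) = exp(−0.00077 × 200) = 0.85727
Series (A and B): 0.88161 × 0.88161 = 0.77724
Series (C and D): 0.93053 × 0.85727 = 0.79772
Parallel ([0.77724] and [0.79772]): 1 − (1 − 0.77724)(1 − 0.79772) = 0.955

0.955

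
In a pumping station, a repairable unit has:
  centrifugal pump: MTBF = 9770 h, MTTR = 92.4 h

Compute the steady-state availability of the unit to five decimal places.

A(centrifugal pump) = MTBF/(MTBF+MTTR) = 9770/(9770+92.4) = 0.99063

0.99063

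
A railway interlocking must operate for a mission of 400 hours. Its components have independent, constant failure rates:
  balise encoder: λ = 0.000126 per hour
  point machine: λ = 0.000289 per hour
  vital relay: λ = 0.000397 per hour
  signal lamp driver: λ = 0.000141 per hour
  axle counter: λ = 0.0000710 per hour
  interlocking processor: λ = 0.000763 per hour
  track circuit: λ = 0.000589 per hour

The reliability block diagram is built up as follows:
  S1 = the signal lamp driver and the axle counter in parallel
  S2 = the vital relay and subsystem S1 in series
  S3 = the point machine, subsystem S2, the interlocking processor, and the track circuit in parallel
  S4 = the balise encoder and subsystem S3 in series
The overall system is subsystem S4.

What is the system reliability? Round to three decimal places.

0.950

R(balise encoder) = exp(−0.000126 × 400) = 0.95085
R(point machine) = exp(−0.000289 × 400) = 0.89083
R(vital relay) = exp(−0.000397 × 400) = 0.85317
R(signal lamp driver) = exp(−0.000141 × 400) = 0.94516
R(axle counter) = exp(−0.0000710 × 400) = 0.97200
R(interlocking processor) = exp(−0.000763 × 400) = 0.73698
R(track circuit) = exp(−0.000589 × 400) = 0.79010
Parallel (signal lamp driver and axle counter): 1 − (1 − 0.94516)(1 − 0.97200) = 0.99846
Series (vital relay and [0.99846]): 0.85317 × 0.99846 = 0.85186
Parallel (point machine, [0.85186], interlocking processor, and track circuit): 1 − (1 − 0.89083)(1 − 0.85186)(1 − 0.73698)(1 − 0.79010) = 0.99911
Series (balise encoder and [0.99911]): 0.95085 × 0.99911 = 0.950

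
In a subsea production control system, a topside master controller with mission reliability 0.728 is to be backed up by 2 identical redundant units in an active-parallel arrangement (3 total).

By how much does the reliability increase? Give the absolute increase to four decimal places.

R_before = 0.728
R_after = 1 − (1 − 0.728)^3 = 0.9799
ΔR = 0.9799 − 0.728 = 0.2519

0.2519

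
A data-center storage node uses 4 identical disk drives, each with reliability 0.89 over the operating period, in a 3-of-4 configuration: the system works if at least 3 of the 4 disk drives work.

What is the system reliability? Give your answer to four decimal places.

R = Σ_{i=3}^{4} C(4,i) p^i (1−p)^{4−i} with p = 0.89
C(4,3)·0.89^3·0.11^1 = 0.310186
C(4,4)·0.89^4·0.11^0 = 0.627422
Sum = 0.9376

0.9376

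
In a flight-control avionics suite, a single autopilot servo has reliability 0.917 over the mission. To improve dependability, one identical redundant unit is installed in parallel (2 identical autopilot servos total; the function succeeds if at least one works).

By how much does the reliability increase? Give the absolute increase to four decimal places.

0.0761

R_before = 0.917
R_after = 1 − (1 − 0.917)^2 = 0.9931
ΔR = 0.9931 − 0.917 = 0.0761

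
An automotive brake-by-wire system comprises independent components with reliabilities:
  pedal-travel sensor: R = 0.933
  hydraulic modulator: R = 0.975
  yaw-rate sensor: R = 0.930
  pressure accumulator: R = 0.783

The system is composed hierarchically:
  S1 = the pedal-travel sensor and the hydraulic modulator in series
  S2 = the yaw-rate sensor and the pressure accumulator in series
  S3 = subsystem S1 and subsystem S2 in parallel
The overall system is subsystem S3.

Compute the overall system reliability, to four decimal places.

Series (pedal-travel sensor and hydraulic modulator): 0.933000 × 0.975000 = 0.909675
Series (yaw-rate sensor and pressure accumulator): 0.930000 × 0.783000 = 0.728190
Parallel ([0.909675] and [0.728190]): 1 − (1 − 0.909675)(1 − 0.728190) = 0.9754

0.9754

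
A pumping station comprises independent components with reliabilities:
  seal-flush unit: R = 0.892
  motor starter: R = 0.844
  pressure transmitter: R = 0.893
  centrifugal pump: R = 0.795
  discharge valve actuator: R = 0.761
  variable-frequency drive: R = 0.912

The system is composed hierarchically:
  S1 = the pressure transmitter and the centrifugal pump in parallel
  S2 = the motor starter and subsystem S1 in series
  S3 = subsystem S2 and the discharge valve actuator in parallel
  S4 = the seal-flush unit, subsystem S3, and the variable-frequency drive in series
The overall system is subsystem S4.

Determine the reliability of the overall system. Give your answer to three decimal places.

Parallel (pressure transmitter and centrifugal pump): 1 − (1 − 0.89300)(1 − 0.79500) = 0.97807
Series (motor starter and [0.97807]): 0.84400 × 0.97807 = 0.82549
Parallel ([0.82549] and discharge valve actuator): 1 − (1 − 0.82549)(1 − 0.76100) = 0.95829
Series (seal-flush unit, [0.95829], and variable-frequency drive): 0.89200 × 0.95829 × 0.91200 = 0.780

0.780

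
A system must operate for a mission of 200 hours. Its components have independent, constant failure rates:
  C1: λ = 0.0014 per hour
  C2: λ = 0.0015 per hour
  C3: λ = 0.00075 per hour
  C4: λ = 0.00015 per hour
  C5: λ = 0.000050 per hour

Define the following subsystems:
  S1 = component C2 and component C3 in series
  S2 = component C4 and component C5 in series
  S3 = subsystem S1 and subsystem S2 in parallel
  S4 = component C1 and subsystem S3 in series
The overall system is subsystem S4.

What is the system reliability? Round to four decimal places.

0.7450

R(C1) = exp(−0.0014 × 200) = 0.755784
R(C2) = exp(−0.0015 × 200) = 0.740818
R(C3) = exp(−0.00075 × 200) = 0.860708
R(C4) = exp(−0.00015 × 200) = 0.970446
R(C5) = exp(−0.000050 × 200) = 0.990050
Series (C2 and C3): 0.740818 × 0.860708 = 0.637628
Series (C4 and C5): 0.970446 × 0.990050 = 0.960790
Parallel ([0.637628] and [0.960790]): 1 − (1 − 0.637628)(1 − 0.960790) = 0.985791
Series (C1 and [0.985791]): 0.755784 × 0.985791 = 0.7450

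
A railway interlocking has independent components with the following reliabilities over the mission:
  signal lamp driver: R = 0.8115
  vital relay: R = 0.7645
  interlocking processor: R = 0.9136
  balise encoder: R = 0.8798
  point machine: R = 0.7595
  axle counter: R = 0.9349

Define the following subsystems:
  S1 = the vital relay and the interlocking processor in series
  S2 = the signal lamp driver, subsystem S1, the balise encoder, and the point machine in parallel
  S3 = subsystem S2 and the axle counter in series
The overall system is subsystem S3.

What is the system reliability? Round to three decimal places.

Series (vital relay and interlocking processor): 0.76450 × 0.91360 = 0.69845
Parallel (signal lamp driver, [0.69845], balise encoder, and point machine): 1 − (1 − 0.81150)(1 − 0.69845)(1 − 0.87980)(1 − 0.75950) = 0.99836
Series ([0.99836] and axle counter): 0.99836 × 0.93490 = 0.933

0.933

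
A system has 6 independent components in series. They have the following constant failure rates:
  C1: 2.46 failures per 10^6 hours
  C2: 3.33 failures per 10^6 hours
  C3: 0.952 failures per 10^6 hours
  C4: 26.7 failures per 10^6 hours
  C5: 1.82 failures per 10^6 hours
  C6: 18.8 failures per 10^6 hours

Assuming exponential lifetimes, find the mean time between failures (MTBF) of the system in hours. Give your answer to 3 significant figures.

18500

Series of exponential components: λ_sys = Σ λ_i
λ_sys = 0.00000246 + 0.00000333 + 0.000000952 + 0.0000267 + 0.00000182 + 0.0000188 = 5.4062e-05 /h
MTBF = 1 / λ_sys = 18500 h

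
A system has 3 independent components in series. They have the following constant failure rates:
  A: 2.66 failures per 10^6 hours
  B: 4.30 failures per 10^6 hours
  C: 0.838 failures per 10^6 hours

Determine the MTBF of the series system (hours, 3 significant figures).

Series of exponential components: λ_sys = Σ λ_i
λ_sys = 0.00000266 + 0.00000430 + 0.000000838 = 7.7980e-06 /h
MTBF = 1 / λ_sys = 128000 h

128000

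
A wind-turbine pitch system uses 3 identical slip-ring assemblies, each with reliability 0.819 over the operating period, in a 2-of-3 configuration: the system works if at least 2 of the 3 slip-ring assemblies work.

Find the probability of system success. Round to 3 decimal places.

0.914

R = Σ_{i=2}^{3} C(3,i) p^i (1−p)^{3−i} with p = 0.819
C(3,2)·0.819^2·0.181^1 = 0.36422
C(3,3)·0.819^3·0.181^0 = 0.54935
Sum = 0.914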